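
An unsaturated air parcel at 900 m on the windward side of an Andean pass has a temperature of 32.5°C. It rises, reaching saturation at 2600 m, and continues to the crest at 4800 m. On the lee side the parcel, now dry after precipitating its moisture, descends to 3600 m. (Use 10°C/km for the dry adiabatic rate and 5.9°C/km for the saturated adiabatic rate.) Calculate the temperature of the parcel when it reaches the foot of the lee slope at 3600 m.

900 → 2600 m (dry, 10°C/km): ΔT = -10 × 1.7 = -17°C → T = 15.5°C
2600 → 4800 m (saturated, 5.9°C/km): ΔT = -5.9 × 2.2 = -12.98°C → T = 2.52°C
4800 → 3600 m (dry descent, 10°C/km): ΔT = +10 × 1.2 = +12°C → T = 14.52°C

14.52°C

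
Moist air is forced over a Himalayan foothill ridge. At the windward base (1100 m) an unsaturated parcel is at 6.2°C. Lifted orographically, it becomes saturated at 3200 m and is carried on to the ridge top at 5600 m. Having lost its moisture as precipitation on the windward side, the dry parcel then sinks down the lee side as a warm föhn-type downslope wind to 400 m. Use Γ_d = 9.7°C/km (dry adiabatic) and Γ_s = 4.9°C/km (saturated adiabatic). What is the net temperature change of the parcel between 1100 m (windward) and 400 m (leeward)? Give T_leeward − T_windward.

1100 → 3200 m (dry, 9.7°C/km): ΔT = -9.7 × 2.1 = -20.37°C → T = -14.17°C
3200 → 5600 m (saturated, 4.9°C/km): ΔT = -4.9 × 2.4 = -11.76°C → T = -25.93°C
5600 → 400 m (dry descent, 9.7°C/km): ΔT = +9.7 × 5.2 = +50.44°C → T = 24.51°C
Net change vs windward start: 24.51 − 6.2 = +18.31°C

+18.31°C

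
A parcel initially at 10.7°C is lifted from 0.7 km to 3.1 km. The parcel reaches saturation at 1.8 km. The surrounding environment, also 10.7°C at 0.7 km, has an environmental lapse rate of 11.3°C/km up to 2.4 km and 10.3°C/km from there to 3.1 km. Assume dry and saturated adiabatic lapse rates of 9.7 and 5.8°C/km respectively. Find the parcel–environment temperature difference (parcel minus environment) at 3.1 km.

+8.21°C (parcel warmer than environment)

Parcel:
  700–1800 m, dry: Δz = 1.1 km ⇒ ΔT = -10.67°C; T = 0.03°C
  1800–3100 m, saturated: Δz = 1.3 km ⇒ ΔT = -7.54°C; T = -7.51°C
Environment:
  700–2400 m, environment, lower layer: Δz = 1.7 km ⇒ ΔT = -19.21°C; T = -8.51°C
  2400–3100 m, environment, upper layer: Δz = 0.7 km ⇒ ΔT = -7.21°C; T = -15.72°C
T_parcel − T_env = -7.51 − (-15.72) = +8.21°C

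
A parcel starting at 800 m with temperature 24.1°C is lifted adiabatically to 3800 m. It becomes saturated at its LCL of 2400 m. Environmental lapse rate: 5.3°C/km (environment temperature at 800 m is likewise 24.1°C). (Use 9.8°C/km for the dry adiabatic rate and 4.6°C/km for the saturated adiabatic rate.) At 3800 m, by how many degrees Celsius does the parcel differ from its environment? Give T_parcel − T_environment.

-6.22°C (parcel cooler than environment)

Parcel:
  From 800 m to 2400 m (dry): cools by 9.8 × 1.6 = 15.68°C, giving 8.42°C.
  From 2400 m to 3800 m (saturated): cools by 4.6 × 1.4 = 6.44°C, giving 1.98°C.
Environment:
  From 800 m to 3800 m (environment): cools by 5.3 × 3 = 15.9°C, giving 8.2°C.
T_parcel − T_env = 1.98 − 8.2 = -6.22°C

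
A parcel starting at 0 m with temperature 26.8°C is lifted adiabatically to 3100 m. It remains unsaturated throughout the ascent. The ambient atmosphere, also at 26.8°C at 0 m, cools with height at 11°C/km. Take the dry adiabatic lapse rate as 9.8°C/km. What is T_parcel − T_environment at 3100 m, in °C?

Parcel:
  Dry to 3100 m: -9.8 × 3.1 km = -30.38°C, so T = -3.58°C.
Environment:
  Environment to 3100 m: -11 × 3.1 km = -34.1°C, so T = -7.3°C.
T_parcel − T_env = -3.58 − (-7.3) = +3.72°C

+3.72°C (parcel warmer than environment)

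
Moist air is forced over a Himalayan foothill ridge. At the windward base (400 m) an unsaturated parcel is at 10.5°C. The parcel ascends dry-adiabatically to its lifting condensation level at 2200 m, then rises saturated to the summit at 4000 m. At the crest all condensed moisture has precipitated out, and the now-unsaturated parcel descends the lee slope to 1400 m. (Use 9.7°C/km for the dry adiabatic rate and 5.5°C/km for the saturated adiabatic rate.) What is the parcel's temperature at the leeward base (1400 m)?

8.36°C

From 400 m to 2200 m (dry): cools by 9.7 × 1.8 = 17.46°C, giving -6.96°C.
From 2200 m to 4000 m (saturated): cools by 5.5 × 1.8 = 9.9°C, giving -16.86°C.
From 4000 m to 1400 m (dry descent): warms by 9.7 × 2.6 = 25.22°C, giving 8.36°C.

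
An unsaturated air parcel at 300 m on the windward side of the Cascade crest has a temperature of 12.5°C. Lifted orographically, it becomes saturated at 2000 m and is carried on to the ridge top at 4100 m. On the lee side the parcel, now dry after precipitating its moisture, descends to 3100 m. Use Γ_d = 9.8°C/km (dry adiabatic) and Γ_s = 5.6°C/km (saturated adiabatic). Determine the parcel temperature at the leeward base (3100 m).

From 300 m to 2000 m (dry): cools by 9.8 × 1.7 = 16.66°C, giving -4.16°C.
From 2000 m to 4100 m (saturated): cools by 5.6 × 2.1 = 11.76°C, giving -15.92°C.
From 4100 m to 3100 m (dry descent): warms by 9.8 × 1 = 9.8°C, giving -6.12°C.

-6.12°C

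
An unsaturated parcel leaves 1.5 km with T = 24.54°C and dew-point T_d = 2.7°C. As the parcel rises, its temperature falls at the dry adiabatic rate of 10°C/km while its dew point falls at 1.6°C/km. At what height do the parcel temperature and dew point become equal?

T and T_d converge at 10 − 1.6 = 8.4°C per km
Height above start = (24.54 − 2.7) / 8.4 = 2.6 km
LCL altitude = 1500 m + 2600 m = 4100 m

4.1 km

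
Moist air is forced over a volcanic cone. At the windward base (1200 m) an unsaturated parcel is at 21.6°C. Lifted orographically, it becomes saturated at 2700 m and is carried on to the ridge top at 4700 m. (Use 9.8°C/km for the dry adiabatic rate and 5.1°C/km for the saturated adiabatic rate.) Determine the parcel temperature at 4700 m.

1200 → 2700 m (dry, 9.8°C/km): ΔT = -9.8 × 1.5 = -14.7°C → T = 6.9°C
2700 → 4700 m (saturated, 5.1°C/km): ΔT = -5.1 × 2 = -10.2°C → T = -3.3°C

-3.3°C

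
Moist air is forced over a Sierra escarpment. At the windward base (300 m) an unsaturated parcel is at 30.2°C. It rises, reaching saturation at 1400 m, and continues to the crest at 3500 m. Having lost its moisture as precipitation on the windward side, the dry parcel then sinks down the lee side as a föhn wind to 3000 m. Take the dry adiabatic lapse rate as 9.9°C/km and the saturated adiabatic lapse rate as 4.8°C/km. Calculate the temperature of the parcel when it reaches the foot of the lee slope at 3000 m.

300 → 1400 m (dry, 9.9°C/km): ΔT = -9.9 × 1.1 = -10.89°C → T = 19.31°C
1400 → 3500 m (saturated, 4.8°C/km): ΔT = -4.8 × 2.1 = -10.08°C → T = 9.23°C
3500 → 3000 m (dry descent, 9.9°C/km): ΔT = +9.9 × 0.5 = +4.95°C → T = 14.18°C

14.18°C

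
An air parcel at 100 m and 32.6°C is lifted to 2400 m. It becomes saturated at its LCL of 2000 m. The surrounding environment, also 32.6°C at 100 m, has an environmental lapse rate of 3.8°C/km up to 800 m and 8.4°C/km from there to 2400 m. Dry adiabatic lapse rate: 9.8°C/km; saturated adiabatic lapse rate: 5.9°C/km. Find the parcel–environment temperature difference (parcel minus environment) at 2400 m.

-4.88°C (parcel cooler than environment)

Parcel:
  100–2000 m, dry: Δz = 1.9 km ⇒ ΔT = -18.62°C; T = 13.98°C
  2000–2400 m, saturated: Δz = 0.4 km ⇒ ΔT = -2.36°C; T = 11.62°C
Environment:
  100–800 m, environment, lower layer: Δz = 0.7 km ⇒ ΔT = -2.66°C; T = 29.94°C
  800–2400 m, environment, upper layer: Δz = 1.6 km ⇒ ΔT = -13.44°C; T = 16.5°C
T_parcel − T_env = 11.62 − 16.5 = -4.88°C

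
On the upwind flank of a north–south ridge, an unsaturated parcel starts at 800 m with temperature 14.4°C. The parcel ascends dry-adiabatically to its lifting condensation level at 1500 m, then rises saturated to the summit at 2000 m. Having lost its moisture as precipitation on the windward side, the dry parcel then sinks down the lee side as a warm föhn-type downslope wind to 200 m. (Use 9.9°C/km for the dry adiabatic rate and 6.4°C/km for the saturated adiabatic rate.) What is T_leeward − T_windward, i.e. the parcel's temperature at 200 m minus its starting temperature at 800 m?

+7.69°C

From 800 m to 1500 m (dry): cools by 9.9 × 0.7 = 6.93°C, giving 7.47°C.
From 1500 m to 2000 m (saturated): cools by 6.4 × 0.5 = 3.2°C, giving 4.27°C.
From 2000 m to 200 m (dry descent): warms by 9.9 × 1.8 = 17.82°C, giving 22.09°C.
Net change vs windward start: 22.09 − 14.4 = +7.69°C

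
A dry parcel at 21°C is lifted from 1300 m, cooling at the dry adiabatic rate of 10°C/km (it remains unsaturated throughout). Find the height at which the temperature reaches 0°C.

Height above start = (21 − 0) / 10 = 2.1 km
Altitude = 1300 m + 2100 m = 3400 m

3400 m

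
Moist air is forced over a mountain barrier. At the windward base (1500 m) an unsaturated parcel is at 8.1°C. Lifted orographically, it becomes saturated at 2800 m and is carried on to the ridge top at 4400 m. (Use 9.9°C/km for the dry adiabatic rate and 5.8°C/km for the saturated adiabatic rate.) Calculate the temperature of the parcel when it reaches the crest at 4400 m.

From 1500 m to 2800 m (dry): cools by 9.9 × 1.3 = 12.87°C, giving -4.77°C.
From 2800 m to 4400 m (saturated): cools by 5.8 × 1.6 = 9.28°C, giving -14.05°C.

-14.05°C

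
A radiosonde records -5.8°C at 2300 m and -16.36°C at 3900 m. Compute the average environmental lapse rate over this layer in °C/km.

6.6°C/km

Γ = −ΔT/Δz = (-5.8 − (-16.36)) / (3900 − 2300) m
  = 10.56°C / 1.6 km = 6.6°C/km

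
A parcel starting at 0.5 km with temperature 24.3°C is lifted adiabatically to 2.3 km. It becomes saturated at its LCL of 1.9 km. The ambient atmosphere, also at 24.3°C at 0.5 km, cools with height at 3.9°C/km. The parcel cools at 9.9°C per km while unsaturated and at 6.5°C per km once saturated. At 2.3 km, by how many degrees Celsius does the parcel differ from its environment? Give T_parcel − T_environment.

-9.44°C (parcel cooler than environment)

Parcel:
  From 500 m to 1900 m (dry): cools by 9.9 × 1.4 = 13.86°C, giving 10.44°C.
  From 1900 m to 2300 m (saturated): cools by 6.5 × 0.4 = 2.6°C, giving 7.84°C.
Environment:
  From 500 m to 2300 m (environment): cools by 3.9 × 1.8 = 7.02°C, giving 17.28°C.
T_parcel − T_env = 7.84 − 17.28 = -9.44°C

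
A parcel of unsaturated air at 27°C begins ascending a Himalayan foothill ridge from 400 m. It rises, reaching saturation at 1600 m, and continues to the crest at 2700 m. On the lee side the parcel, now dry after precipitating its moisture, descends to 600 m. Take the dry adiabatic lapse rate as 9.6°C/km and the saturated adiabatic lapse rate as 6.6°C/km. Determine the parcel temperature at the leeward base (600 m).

400–1600 m, dry: Δz = 1.2 km ⇒ ΔT = -11.52°C; T = 15.48°C
1600–2700 m, saturated: Δz = 1.1 km ⇒ ΔT = -7.26°C; T = 8.22°C
2700–600 m, dry descent: Δz = 2.1 km ⇒ ΔT = +20.16°C; T = 28.38°C

28.38°C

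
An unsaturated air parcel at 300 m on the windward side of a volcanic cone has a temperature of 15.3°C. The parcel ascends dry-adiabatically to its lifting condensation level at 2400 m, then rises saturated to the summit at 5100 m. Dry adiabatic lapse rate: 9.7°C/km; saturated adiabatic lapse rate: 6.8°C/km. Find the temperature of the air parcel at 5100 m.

Dry to 2400 m: -9.7 × 2.1 km = -20.37°C, so T = -5.07°C.
Saturated to 5100 m: -6.8 × 2.7 km = -18.36°C, so T = -23.43°C.

-23.43°C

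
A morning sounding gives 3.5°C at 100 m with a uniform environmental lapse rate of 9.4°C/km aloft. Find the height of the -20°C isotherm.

2600 m

Height above start = (3.5 − (-20)) / 9.4 = 2.5 km
Altitude = 100 m + 2500 m = 2600 m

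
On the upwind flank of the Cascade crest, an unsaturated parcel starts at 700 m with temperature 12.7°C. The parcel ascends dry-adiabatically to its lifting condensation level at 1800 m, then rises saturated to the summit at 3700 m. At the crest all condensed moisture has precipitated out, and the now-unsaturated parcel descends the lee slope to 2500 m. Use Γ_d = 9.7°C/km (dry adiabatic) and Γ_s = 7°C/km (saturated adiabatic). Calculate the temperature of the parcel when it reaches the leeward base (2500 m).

700 → 1800 m (dry, 9.7°C/km): ΔT = -9.7 × 1.1 = -10.67°C → T = 2.03°C
1800 → 3700 m (saturated, 7°C/km): ΔT = -7 × 1.9 = -13.3°C → T = -11.27°C
3700 → 2500 m (dry descent, 9.7°C/km): ΔT = +9.7 × 1.2 = +11.64°C → T = 0.37°C

0.37°C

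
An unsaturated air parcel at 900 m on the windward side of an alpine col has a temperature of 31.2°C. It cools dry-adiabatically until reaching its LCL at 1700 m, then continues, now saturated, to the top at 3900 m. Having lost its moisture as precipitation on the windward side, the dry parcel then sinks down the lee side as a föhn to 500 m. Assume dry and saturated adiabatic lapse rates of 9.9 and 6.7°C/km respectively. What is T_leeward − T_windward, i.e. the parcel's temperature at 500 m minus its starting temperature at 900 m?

+11°C

900–1700 m, dry: Δz = 0.8 km ⇒ ΔT = -7.92°C; T = 23.28°C
1700–3900 m, saturated: Δz = 2.2 km ⇒ ΔT = -14.74°C; T = 8.54°C
3900–500 m, dry descent: Δz = 3.4 km ⇒ ΔT = +33.66°C; T = 42.2°C
Net change vs windward start: 42.2 − 31.2 = +11°C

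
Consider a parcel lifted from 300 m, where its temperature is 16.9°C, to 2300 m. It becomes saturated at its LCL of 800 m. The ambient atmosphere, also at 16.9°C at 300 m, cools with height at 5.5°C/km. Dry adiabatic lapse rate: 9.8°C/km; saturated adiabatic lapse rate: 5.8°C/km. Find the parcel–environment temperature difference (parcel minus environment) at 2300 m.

Parcel:
  300 → 800 m (dry, 9.8°C/km): ΔT = -9.8 × 0.5 = -4.9°C → T = 12°C
  800 → 2300 m (saturated, 5.8°C/km): ΔT = -5.8 × 1.5 = -8.7°C → T = 3.3°C
Environment:
  300 → 2300 m (environment, 5.5°C/km): ΔT = -5.5 × 2 = -11°C → T = 5.9°C
T_parcel − T_env = 3.3 − 5.9 = -2.6°C

-2.6°C (parcel cooler than environment)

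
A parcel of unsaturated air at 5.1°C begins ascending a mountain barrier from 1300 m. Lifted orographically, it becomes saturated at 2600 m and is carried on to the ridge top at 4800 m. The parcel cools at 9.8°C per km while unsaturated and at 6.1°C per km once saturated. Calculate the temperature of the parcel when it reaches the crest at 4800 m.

1300 → 2600 m (dry, 9.8°C/km): ΔT = -9.8 × 1.3 = -12.74°C → T = -7.64°C
2600 → 4800 m (saturated, 6.1°C/km): ΔT = -6.1 × 2.2 = -13.42°C → T = -21.06°C

-21.06°C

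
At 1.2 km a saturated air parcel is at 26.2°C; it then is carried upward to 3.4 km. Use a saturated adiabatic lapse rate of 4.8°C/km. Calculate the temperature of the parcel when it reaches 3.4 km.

From 1200 m to 3400 m (saturated adiabatic): cools by 4.8 × 2.2 = 10.56°C, giving 15.64°C.

15.64°C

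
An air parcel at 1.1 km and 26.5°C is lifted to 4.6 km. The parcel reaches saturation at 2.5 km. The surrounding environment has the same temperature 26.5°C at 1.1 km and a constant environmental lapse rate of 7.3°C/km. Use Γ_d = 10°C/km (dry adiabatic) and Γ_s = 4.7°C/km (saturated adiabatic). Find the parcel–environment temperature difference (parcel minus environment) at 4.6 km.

+1.68°C (parcel warmer than environment)

Parcel:
  Dry to 2500 m: -10 × 1.4 km = -14°C, so T = 12.5°C.
  Saturated to 4600 m: -4.7 × 2.1 km = -9.87°C, so T = 2.63°C.
Environment:
  Environment to 4600 m: -7.3 × 3.5 km = -25.55°C, so T = 0.95°C.
T_parcel − T_env = 2.63 − 0.95 = +1.68°C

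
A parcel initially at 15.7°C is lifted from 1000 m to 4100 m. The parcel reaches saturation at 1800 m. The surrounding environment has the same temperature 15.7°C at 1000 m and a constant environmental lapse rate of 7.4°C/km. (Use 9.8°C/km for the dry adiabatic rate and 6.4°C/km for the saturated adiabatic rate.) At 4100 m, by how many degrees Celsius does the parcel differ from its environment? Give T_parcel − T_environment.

Parcel:
  1000 → 1800 m (dry, 9.8°C/km): ΔT = -9.8 × 0.8 = -7.84°C → T = 7.86°C
  1800 → 4100 m (saturated, 6.4°C/km): ΔT = -6.4 × 2.3 = -14.72°C → T = -6.86°C
Environment:
  1000 → 4100 m (environment, 7.4°C/km): ΔT = -7.4 × 3.1 = -22.94°C → T = -7.24°C
T_parcel − T_env = -6.86 − (-7.24) = +0.38°C

+0.38°C (parcel warmer than environment)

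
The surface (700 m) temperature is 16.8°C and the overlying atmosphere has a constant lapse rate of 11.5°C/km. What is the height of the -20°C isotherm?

3900 m

Height above start = (16.8 − (-20)) / 11.5 = 3.2 km
Altitude = 700 m + 3200 m = 3900 m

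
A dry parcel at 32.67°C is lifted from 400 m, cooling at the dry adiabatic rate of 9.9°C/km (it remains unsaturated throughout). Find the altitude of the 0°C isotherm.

3700 m

Height above start = (32.67 − 0) / 9.9 = 3.3 km
Altitude = 400 m + 3300 m = 3700 m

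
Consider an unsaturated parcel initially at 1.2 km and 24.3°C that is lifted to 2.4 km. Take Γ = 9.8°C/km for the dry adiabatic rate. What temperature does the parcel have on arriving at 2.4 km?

From 1200 m to 2400 m (dry adiabatic): cools by 9.8 × 1.2 = 11.76°C, giving 12.54°C.

12.54°C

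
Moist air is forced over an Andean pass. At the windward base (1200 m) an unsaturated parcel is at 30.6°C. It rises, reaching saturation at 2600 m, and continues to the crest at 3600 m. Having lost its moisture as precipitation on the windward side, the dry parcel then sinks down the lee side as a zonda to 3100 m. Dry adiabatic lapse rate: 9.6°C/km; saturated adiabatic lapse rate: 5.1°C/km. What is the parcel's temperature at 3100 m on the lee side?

1200–2600 m, dry: Δz = 1.4 km ⇒ ΔT = -13.44°C; T = 17.16°C
2600–3600 m, saturated: Δz = 1 km ⇒ ΔT = -5.1°C; T = 12.06°C
3600–3100 m, dry descent: Δz = 0.5 km ⇒ ΔT = +4.8°C; T = 16.86°C

16.86°C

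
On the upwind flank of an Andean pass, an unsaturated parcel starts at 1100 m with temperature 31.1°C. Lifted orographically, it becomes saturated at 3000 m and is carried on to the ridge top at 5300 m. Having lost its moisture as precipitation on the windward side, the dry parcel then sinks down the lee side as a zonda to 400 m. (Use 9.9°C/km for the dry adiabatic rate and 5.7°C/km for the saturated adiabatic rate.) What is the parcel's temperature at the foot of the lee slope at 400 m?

47.69°C

From 1100 m to 3000 m (dry): cools by 9.9 × 1.9 = 18.81°C, giving 12.29°C.
From 3000 m to 5300 m (saturated): cools by 5.7 × 2.3 = 13.11°C, giving -0.82°C.
From 5300 m to 400 m (dry descent): warms by 9.9 × 4.9 = 48.51°C, giving 47.69°C.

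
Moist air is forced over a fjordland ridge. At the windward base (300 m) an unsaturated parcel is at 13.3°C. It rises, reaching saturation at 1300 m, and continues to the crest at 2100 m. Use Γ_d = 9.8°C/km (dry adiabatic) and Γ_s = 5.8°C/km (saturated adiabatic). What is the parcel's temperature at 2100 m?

300 → 1300 m (dry, 9.8°C/km): ΔT = -9.8 × 1 = -9.8°C → T = 3.5°C
1300 → 2100 m (saturated, 5.8°C/km): ΔT = -5.8 × 0.8 = -4.64°C → T = -1.14°C

-1.14°C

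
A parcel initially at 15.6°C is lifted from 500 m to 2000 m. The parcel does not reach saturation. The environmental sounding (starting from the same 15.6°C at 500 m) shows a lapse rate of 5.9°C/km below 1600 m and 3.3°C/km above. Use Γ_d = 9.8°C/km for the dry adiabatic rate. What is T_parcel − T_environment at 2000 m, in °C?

Parcel:
  Dry to 2000 m: -9.8 × 1.5 km = -14.7°C, so T = 0.9°C.
Environment:
  Environment, lower layer to 1600 m: -5.9 × 1.1 km = -6.49°C, so T = 9.11°C.
  Environment, upper layer to 2000 m: -3.3 × 0.4 km = -1.32°C, so T = 7.79°C.
T_parcel − T_env = 0.9 − 7.79 = -6.89°C

-6.89°C (parcel cooler than environment)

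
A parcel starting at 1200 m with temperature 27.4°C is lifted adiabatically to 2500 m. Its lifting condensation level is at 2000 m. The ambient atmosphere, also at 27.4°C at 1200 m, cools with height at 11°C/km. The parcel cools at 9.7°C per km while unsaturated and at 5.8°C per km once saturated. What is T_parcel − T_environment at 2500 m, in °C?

+3.64°C (parcel warmer than environment)

Parcel:
  From 1200 m to 2000 m (dry): cools by 9.7 × 0.8 = 7.76°C, giving 19.64°C.
  From 2000 m to 2500 m (saturated): cools by 5.8 × 0.5 = 2.9°C, giving 16.74°C.
Environment:
  From 1200 m to 2500 m (environment): cools by 11 × 1.3 = 14.3°C, giving 13.1°C.
T_parcel − T_env = 16.74 − 13.1 = +3.64°C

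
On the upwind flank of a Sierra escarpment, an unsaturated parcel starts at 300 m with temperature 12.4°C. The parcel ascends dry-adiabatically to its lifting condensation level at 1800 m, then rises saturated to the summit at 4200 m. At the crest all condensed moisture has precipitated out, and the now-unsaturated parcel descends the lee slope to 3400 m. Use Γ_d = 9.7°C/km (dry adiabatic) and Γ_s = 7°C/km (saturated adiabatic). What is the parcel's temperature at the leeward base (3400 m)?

From 300 m to 1800 m (dry): cools by 9.7 × 1.5 = 14.55°C, giving -2.15°C.
From 1800 m to 4200 m (saturated): cools by 7 × 2.4 = 16.8°C, giving -18.95°C.
From 4200 m to 3400 m (dry descent): warms by 9.7 × 0.8 = 7.76°C, giving -11.19°C.

-11.19°C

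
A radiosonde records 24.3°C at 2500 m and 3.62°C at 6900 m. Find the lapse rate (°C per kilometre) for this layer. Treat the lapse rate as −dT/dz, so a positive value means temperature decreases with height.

Γ = −ΔT/Δz = (24.3 − 3.62) / (6900 − 2500) m
  = 20.68°C / 4.4 km = 4.7°C/km

4.7°C/km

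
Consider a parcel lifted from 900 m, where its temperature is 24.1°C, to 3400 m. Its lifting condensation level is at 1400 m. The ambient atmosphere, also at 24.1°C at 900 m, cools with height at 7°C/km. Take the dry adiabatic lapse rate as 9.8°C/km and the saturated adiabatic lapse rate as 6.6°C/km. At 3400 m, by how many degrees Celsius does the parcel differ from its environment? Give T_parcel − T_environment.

Parcel:
  900–1400 m, dry: Δz = 0.5 km ⇒ ΔT = -4.9°C; T = 19.2°C
  1400–3400 m, saturated: Δz = 2 km ⇒ ΔT = -13.2°C; T = 6°C
Environment:
  900–3400 m, environment: Δz = 2.5 km ⇒ ΔT = -17.5°C; T = 6.6°C
T_parcel − T_env = 6 − 6.6 = -0.6°C

-0.6°C (parcel cooler than environment)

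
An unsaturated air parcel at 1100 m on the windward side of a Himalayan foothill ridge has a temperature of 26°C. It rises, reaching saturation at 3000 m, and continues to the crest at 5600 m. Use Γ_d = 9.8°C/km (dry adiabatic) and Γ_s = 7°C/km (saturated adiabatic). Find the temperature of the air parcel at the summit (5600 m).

From 1100 m to 3000 m (dry): cools by 9.8 × 1.9 = 18.62°C, giving 7.38°C.
From 3000 m to 5600 m (saturated): cools by 7 × 2.6 = 18.2°C, giving -10.82°C.

-10.82°C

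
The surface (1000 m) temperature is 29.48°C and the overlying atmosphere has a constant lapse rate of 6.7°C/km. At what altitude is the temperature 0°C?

Height above start = (29.48 − 0) / 6.7 = 4.4 km
Altitude = 1000 m + 4400 m = 5400 m

5400 m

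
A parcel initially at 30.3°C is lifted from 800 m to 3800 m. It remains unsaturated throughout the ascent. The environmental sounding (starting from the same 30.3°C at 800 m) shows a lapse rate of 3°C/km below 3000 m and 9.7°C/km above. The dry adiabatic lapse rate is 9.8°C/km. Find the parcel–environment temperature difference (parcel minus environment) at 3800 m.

-15.04°C (parcel cooler than environment)

Parcel:
  Dry to 3800 m: -9.8 × 3 km = -29.4°C, so T = 0.9°C.
Environment:
  Environment, lower layer to 3000 m: -3 × 2.2 km = -6.6°C, so T = 23.7°C.
  Environment, upper layer to 3800 m: -9.7 × 0.8 km = -7.76°C, so T = 15.94°C.
T_parcel − T_env = 0.9 − 15.94 = -15.04°C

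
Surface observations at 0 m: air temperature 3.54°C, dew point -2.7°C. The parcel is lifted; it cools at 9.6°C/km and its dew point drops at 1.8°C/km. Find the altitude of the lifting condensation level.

800 m

T and T_d converge at 9.6 − 1.8 = 7.8°C per km
Height above start = (3.54 − (-2.7)) / 7.8 = 0.8 km
LCL altitude = 0 m + 800 m = 800 m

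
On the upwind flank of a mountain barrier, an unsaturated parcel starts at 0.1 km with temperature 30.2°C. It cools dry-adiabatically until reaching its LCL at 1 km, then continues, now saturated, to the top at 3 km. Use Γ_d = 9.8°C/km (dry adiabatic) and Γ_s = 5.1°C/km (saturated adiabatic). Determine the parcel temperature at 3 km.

11.18°C

100–1000 m, dry: Δz = 0.9 km ⇒ ΔT = -8.82°C; T = 21.38°C
1000–3000 m, saturated: Δz = 2 km ⇒ ΔT = -10.2°C; T = 11.18°C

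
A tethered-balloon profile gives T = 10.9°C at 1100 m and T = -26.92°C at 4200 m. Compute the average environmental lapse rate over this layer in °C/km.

12.2°C/km

Γ = −ΔT/Δz = (10.9 − (-26.92)) / (4200 − 1100) m
  = 37.82°C / 3.1 km = 12.2°C/km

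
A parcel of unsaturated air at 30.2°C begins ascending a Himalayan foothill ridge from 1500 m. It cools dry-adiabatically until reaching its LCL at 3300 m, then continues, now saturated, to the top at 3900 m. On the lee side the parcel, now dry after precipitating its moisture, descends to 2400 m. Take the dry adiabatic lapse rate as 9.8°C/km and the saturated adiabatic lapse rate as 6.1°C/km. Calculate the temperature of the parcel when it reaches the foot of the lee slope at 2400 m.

23.6°C

From 1500 m to 3300 m (dry): cools by 9.8 × 1.8 = 17.64°C, giving 12.56°C.
From 3300 m to 3900 m (saturated): cools by 6.1 × 0.6 = 3.66°C, giving 8.9°C.
From 3900 m to 2400 m (dry descent): warms by 9.8 × 1.5 = 14.7°C, giving 23.6°C.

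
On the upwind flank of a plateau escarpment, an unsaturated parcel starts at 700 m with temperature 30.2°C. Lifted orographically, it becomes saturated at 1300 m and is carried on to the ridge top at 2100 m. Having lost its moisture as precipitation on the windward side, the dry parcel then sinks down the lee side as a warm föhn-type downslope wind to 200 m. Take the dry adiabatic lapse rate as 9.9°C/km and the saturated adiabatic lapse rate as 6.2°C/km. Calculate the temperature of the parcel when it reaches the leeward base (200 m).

700 → 1300 m (dry, 9.9°C/km): ΔT = -9.9 × 0.6 = -5.94°C → T = 24.26°C
1300 → 2100 m (saturated, 6.2°C/km): ΔT = -6.2 × 0.8 = -4.96°C → T = 19.3°C
2100 → 200 m (dry descent, 9.9°C/km): ΔT = +9.9 × 1.9 = +18.81°C → T = 38.11°C

38.11°C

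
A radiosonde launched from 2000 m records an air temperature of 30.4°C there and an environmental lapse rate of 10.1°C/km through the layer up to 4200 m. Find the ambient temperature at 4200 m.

2000 → 4200 m (environmental, 10.1°C/km): ΔT = -10.1 × 2.2 = -22.22°C → T = 8.18°C

8.18°C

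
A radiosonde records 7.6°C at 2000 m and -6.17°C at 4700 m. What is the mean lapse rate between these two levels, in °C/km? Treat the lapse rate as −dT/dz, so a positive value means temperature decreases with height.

Γ = −ΔT/Δz = (7.6 − (-6.17)) / (4700 − 2000) m
  = 13.77°C / 2.7 km = 5.1°C/km

5.1°C/km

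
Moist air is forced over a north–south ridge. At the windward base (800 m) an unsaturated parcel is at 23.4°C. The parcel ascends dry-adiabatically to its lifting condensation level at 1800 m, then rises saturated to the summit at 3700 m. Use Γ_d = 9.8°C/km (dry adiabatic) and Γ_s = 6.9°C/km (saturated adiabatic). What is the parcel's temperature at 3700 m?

0.49°C

800 → 1800 m (dry, 9.8°C/km): ΔT = -9.8 × 1 = -9.8°C → T = 13.6°C
1800 → 3700 m (saturated, 6.9°C/km): ΔT = -6.9 × 1.9 = -13.11°C → T = 0.49°C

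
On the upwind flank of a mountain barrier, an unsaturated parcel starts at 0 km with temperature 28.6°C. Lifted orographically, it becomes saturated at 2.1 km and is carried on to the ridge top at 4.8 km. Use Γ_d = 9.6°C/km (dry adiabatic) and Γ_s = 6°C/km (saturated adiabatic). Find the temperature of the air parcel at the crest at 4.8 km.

0–2100 m, dry: Δz = 2.1 km ⇒ ΔT = -20.16°C; T = 8.44°C
2100–4800 m, saturated: Δz = 2.7 km ⇒ ΔT = -16.2°C; T = -7.76°C

-7.76°C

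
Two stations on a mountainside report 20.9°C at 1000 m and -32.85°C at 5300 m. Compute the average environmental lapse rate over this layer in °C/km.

12.5°C/km

Γ = −ΔT/Δz = (20.9 − (-32.85)) / (5300 − 1000) m
  = 53.75°C / 4.3 km = 12.5°C/km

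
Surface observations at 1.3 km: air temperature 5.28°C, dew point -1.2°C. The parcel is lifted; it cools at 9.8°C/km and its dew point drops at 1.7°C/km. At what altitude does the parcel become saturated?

2.1 km

T and T_d converge at 9.8 − 1.7 = 8.1°C per km
Height above start = (5.28 − (-1.2)) / 8.1 = 0.8 km
LCL altitude = 1300 m + 800 m = 2100 m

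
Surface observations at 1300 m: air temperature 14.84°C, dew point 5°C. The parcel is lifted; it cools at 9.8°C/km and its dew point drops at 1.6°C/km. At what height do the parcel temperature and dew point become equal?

2500 m

T and T_d converge at 9.8 − 1.6 = 8.2°C per km
Height above start = (14.84 − 5) / 8.2 = 1.2 km
LCL altitude = 1300 m + 1200 m = 2500 m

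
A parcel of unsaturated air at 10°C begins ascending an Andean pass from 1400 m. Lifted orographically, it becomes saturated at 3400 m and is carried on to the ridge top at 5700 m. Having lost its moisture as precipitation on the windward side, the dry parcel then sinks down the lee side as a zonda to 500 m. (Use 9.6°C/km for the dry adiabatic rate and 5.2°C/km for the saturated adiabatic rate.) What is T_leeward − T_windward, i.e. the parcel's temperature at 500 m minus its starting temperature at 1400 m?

From 1400 m to 3400 m (dry): cools by 9.6 × 2 = 19.2°C, giving -9.2°C.
From 3400 m to 5700 m (saturated): cools by 5.2 × 2.3 = 11.96°C, giving -21.16°C.
From 5700 m to 500 m (dry descent): warms by 9.6 × 5.2 = 49.92°C, giving 28.76°C.
Net change vs windward start: 28.76 − 10 = +18.76°C

+18.76°C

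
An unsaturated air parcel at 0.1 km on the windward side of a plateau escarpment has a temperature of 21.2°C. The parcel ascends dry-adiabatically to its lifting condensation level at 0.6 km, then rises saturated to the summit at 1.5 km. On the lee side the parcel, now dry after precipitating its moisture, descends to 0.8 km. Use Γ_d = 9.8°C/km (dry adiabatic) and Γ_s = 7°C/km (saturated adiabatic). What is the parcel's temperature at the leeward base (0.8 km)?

16.86°C

100 → 600 m (dry, 9.8°C/km): ΔT = -9.8 × 0.5 = -4.9°C → T = 16.3°C
600 → 1500 m (saturated, 7°C/km): ΔT = -7 × 0.9 = -6.3°C → T = 10°C
1500 → 800 m (dry descent, 9.8°C/km): ΔT = +9.8 × 0.7 = +6.86°C → T = 16.86°C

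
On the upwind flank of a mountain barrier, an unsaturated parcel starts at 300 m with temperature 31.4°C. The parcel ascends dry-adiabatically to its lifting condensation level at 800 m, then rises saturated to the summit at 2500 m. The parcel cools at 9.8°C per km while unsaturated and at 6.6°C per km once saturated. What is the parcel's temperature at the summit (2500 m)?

Dry to 800 m: -9.8 × 0.5 km = -4.9°C, so T = 26.5°C.
Saturated to 2500 m: -6.6 × 1.7 km = -11.22°C, so T = 15.28°C.

15.28°C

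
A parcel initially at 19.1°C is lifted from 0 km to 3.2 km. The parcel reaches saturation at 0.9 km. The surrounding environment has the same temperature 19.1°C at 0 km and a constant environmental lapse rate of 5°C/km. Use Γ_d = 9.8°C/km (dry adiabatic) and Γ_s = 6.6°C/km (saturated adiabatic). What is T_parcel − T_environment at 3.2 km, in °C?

-8°C (parcel cooler than environment)

Parcel:
  From 0 m to 900 m (dry): cools by 9.8 × 0.9 = 8.82°C, giving 10.28°C.
  From 900 m to 3200 m (saturated): cools by 6.6 × 2.3 = 15.18°C, giving -4.9°C.
Environment:
  From 0 m to 3200 m (environment): cools by 5 × 3.2 = 16°C, giving 3.1°C.
T_parcel − T_env = -4.9 − 3.1 = -8°C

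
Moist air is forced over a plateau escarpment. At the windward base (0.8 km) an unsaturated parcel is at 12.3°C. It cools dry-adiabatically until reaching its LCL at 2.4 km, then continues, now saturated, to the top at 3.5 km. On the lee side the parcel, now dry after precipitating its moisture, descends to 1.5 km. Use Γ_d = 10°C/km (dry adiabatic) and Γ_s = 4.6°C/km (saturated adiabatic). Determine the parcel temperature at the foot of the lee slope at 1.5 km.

11.24°C

From 800 m to 2400 m (dry): cools by 10 × 1.6 = 16°C, giving -3.7°C.
From 2400 m to 3500 m (saturated): cools by 4.6 × 1.1 = 5.06°C, giving -8.76°C.
From 3500 m to 1500 m (dry descent): warms by 10 × 2 = 20°C, giving 11.24°C.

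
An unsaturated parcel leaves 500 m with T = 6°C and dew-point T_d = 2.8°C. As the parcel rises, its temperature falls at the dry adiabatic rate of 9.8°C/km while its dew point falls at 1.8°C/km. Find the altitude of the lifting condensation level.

900 m

T and T_d converge at 9.8 − 1.8 = 8°C per km
Height above start = (6 − 2.8) / 8 = 0.4 km
LCL altitude = 500 m + 400 m = 900 m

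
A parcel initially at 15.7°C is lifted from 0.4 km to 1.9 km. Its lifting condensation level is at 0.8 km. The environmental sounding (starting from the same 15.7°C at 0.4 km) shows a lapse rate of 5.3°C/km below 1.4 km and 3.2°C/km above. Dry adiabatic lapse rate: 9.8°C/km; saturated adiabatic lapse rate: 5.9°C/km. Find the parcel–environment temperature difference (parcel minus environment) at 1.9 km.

-3.51°C (parcel cooler than environment)

Parcel:
  400–800 m, dry: Δz = 0.4 km ⇒ ΔT = -3.92°C; T = 11.78°C
  800–1900 m, saturated: Δz = 1.1 km ⇒ ΔT = -6.49°C; T = 5.29°C
Environment:
  400–1400 m, environment, lower layer: Δz = 1 km ⇒ ΔT = -5.3°C; T = 10.4°C
  1400–1900 m, environment, upper layer: Δz = 0.5 km ⇒ ΔT = -1.6°C; T = 8.8°C
T_parcel − T_env = 5.29 − 8.8 = -3.51°C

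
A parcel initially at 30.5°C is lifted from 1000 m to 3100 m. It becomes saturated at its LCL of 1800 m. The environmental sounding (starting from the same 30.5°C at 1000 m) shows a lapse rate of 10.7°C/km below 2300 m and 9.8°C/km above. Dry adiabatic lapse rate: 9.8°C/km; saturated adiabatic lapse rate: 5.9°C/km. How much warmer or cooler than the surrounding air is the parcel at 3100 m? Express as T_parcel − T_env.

+6.24°C (parcel warmer than environment)

Parcel:
  1000–1800 m, dry: Δz = 0.8 km ⇒ ΔT = -7.84°C; T = 22.66°C
  1800–3100 m, saturated: Δz = 1.3 km ⇒ ΔT = -7.67°C; T = 14.99°C
Environment:
  1000–2300 m, environment, lower layer: Δz = 1.3 km ⇒ ΔT = -13.91°C; T = 16.59°C
  2300–3100 m, environment, upper layer: Δz = 0.8 km ⇒ ΔT = -7.84°C; T = 8.75°C
T_parcel − T_env = 14.99 − 8.75 = +6.24°C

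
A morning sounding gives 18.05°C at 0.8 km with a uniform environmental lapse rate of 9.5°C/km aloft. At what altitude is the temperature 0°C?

2.7 km

Height above start = (18.05 − 0) / 9.5 = 1.9 km
Altitude = 800 m + 1900 m = 2700 m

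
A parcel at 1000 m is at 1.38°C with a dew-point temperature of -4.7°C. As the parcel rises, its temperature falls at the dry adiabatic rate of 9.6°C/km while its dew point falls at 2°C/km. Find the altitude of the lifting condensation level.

T and T_d converge at 9.6 − 2 = 7.6°C per km
Height above start = (1.38 − (-4.7)) / 7.6 = 0.8 km
LCL altitude = 1000 m + 800 m = 1800 m

1800 m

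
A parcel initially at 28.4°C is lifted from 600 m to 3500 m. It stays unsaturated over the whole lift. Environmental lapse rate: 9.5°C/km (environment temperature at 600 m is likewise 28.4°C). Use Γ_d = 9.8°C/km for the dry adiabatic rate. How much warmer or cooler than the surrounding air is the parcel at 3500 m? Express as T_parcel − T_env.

Parcel:
  600–3500 m, dry: Δz = 2.9 km ⇒ ΔT = -28.42°C; T = -0.02°C
Environment:
  600–3500 m, environment: Δz = 2.9 km ⇒ ΔT = -27.55°C; T = 0.85°C
T_parcel − T_env = -0.02 − 0.85 = -0.87°C

-0.87°C (parcel cooler than environment)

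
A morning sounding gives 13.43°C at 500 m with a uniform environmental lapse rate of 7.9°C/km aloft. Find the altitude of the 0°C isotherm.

Height above start = (13.43 − 0) / 7.9 = 1.7 km
Altitude = 500 m + 1700 m = 2200 m

2200 m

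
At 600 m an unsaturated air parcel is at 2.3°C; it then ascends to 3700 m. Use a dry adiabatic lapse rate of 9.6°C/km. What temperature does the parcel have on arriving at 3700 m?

Dry adiabatic to 3700 m: -9.6 × 3.1 km = -29.76°C, so T = -27.46°C.

-27.46°C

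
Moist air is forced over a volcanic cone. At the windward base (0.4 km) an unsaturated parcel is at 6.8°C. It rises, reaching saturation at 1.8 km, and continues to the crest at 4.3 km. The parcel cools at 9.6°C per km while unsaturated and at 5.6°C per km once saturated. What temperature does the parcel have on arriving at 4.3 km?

From 400 m to 1800 m (dry): cools by 9.6 × 1.4 = 13.44°C, giving -6.64°C.
From 1800 m to 4300 m (saturated): cools by 5.6 × 2.5 = 14°C, giving -20.64°C.

-20.64°C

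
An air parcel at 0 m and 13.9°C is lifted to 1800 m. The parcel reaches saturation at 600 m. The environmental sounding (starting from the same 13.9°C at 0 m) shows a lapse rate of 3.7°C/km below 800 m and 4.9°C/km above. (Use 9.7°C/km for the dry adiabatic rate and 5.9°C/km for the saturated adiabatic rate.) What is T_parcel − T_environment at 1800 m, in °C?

Parcel:
  From 0 m to 600 m (dry): cools by 9.7 × 0.6 = 5.82°C, giving 8.08°C.
  From 600 m to 1800 m (saturated): cools by 5.9 × 1.2 = 7.08°C, giving 1°C.
Environment:
  From 0 m to 800 m (environment, lower layer): cools by 3.7 × 0.8 = 2.96°C, giving 10.94°C.
  From 800 m to 1800 m (environment, upper layer): cools by 4.9 × 1 = 4.9°C, giving 6.04°C.
T_parcel − T_env = 1 − 6.04 = -5.04°C

-5.04°C (parcel cooler than environment)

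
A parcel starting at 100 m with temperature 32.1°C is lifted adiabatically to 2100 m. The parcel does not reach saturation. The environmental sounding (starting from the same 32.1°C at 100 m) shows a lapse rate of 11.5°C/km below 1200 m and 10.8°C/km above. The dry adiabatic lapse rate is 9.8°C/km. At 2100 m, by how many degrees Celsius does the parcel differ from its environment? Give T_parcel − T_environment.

Parcel:
  From 100 m to 2100 m (dry): cools by 9.8 × 2 = 19.6°C, giving 12.5°C.
Environment:
  From 100 m to 1200 m (environment, lower layer): cools by 11.5 × 1.1 = 12.65°C, giving 19.45°C.
  From 1200 m to 2100 m (environment, upper layer): cools by 10.8 × 0.9 = 9.72°C, giving 9.73°C.
T_parcel − T_env = 12.5 − 9.73 = +2.77°C

+2.77°C (parcel warmer than environment)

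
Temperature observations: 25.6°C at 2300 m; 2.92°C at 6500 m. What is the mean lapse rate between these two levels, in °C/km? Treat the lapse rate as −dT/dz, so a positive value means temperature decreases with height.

5.4°C/km

Γ = −ΔT/Δz = (25.6 − 2.92) / (6500 − 2300) m
  = 22.68°C / 4.2 km = 5.4°C/km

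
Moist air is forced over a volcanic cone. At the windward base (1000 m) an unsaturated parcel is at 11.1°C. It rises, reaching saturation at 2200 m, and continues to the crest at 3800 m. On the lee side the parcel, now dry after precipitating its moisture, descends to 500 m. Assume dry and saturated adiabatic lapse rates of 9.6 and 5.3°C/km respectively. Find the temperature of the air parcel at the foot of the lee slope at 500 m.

1000–2200 m, dry: Δz = 1.2 km ⇒ ΔT = -11.52°C; T = -0.42°C
2200–3800 m, saturated: Δz = 1.6 km ⇒ ΔT = -8.48°C; T = -8.9°C
3800–500 m, dry descent: Δz = 3.3 km ⇒ ΔT = +31.68°C; T = 22.78°C

22.78°C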